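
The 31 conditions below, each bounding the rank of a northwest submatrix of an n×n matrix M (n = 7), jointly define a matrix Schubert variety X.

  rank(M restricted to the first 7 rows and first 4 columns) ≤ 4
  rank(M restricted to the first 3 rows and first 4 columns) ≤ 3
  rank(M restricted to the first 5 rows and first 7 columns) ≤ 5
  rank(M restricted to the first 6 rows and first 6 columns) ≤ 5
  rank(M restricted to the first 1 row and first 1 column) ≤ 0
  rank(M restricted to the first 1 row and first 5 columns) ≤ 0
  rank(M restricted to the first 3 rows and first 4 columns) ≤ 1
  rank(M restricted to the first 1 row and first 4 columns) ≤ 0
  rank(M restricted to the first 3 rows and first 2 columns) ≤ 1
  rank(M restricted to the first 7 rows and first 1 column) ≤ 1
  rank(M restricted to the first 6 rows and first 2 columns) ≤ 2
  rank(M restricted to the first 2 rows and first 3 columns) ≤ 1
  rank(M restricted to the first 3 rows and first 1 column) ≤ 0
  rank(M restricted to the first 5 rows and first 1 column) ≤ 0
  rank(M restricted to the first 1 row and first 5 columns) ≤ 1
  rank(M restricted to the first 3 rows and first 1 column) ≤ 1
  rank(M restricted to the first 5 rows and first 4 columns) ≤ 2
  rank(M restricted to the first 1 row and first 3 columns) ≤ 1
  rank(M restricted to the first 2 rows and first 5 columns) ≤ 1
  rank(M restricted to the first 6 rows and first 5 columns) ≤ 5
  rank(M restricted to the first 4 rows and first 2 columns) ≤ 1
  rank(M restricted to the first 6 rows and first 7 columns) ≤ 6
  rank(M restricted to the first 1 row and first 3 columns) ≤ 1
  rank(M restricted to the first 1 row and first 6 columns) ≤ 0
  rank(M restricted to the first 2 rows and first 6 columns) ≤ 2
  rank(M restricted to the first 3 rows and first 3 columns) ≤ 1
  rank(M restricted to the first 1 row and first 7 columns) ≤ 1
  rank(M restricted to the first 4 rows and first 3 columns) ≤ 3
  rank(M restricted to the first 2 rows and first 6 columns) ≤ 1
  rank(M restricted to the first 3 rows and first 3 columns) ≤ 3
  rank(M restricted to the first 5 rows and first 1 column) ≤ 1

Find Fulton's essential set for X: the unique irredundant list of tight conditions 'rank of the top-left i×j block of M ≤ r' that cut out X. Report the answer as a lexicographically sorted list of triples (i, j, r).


Rank table r_w(7×7) implied by the 31 constraints:

  row 1: 0  0  0  0  0  0  1
  row 2: 0  1  1  1  1  1  2
  row 3: 0  1  1  1  2  2  3
  row 4: 0  1  2  2  3  3  4
  row 5: 0  1  2  2  3  4  5
  row 6: 1  2  3  3  4  5  6
  row 7: 1  2  3  4  5  6  7

reading off 1-entries of Δ²R: w = (7, 2, 5, 3, 6, 1, 4).

D(w) has 13 cells with 4 SE-corners; essential set:

[(1, 6, 0), (3, 4, 1), (5, 1, 0), (5, 4, 2)]


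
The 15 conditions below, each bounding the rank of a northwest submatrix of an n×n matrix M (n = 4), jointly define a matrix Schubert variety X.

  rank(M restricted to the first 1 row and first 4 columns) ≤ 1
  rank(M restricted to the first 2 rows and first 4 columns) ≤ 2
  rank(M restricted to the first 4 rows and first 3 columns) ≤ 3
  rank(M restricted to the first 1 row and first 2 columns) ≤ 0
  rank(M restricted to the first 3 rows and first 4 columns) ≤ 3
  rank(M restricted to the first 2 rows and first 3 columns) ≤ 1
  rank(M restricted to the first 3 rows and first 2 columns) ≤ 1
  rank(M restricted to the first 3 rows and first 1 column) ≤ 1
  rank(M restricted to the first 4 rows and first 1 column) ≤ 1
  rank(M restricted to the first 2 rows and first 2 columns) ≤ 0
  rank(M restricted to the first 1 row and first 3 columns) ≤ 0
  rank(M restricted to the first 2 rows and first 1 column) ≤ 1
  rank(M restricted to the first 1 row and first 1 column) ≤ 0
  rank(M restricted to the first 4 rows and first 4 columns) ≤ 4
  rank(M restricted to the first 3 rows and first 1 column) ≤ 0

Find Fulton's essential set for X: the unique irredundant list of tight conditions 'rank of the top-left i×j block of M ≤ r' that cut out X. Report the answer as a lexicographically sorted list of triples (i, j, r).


Rank table r_w(4×4) implied by the 15 constraints:

  i=1: 0  0  0  1
  i=2: 0  0  1  2
  i=3: 0  1  2  3
  i=4: 1  2  3  4

second differences of R give the permutation w = (4, 3, 2, 1).

3 SE-corners of the 6-cell Rothe diagram give Ess(w):

[(1, 3, 0), (2, 2, 0), (3, 1, 0)]


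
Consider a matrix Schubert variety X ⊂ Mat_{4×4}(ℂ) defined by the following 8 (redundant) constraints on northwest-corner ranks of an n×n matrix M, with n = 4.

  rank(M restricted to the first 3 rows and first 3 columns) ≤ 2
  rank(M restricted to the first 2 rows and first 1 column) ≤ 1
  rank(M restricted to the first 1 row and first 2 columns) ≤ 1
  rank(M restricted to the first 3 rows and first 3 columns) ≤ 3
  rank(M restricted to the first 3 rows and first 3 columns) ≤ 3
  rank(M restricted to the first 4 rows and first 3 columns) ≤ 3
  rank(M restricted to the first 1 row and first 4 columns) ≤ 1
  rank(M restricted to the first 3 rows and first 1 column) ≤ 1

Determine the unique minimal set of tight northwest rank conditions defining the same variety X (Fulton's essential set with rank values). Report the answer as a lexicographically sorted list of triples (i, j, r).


Computing R[i][j] = min implied NW-rank bound (n=4, 8 conditions):

  1  1  1  1
  1  2  2  2
  1  2  2  3
  1  2  3  4

the unique w with this rank table is (1, 2, 4, 3).

ℓ(w)=1; the 1 essential cell (i,j,r):

[(3, 3, 2)]


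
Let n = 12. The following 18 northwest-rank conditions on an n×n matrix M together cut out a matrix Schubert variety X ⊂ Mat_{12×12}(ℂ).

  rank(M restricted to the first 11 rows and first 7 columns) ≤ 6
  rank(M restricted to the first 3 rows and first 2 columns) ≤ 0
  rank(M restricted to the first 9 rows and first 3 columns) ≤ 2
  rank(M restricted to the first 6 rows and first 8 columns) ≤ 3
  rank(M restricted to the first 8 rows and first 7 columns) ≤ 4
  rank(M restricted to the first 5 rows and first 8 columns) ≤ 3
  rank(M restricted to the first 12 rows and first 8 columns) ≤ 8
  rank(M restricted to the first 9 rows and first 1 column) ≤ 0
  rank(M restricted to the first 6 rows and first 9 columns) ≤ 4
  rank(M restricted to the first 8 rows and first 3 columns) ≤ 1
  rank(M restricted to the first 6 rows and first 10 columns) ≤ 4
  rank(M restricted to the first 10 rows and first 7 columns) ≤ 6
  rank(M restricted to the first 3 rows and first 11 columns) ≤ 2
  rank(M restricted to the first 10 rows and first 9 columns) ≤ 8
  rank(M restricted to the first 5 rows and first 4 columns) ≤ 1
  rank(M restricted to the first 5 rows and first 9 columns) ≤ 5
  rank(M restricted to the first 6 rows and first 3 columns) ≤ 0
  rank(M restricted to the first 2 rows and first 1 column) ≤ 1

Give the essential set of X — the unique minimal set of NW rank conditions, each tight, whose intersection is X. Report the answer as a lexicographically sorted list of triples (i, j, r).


Reconstructing r_w from the 18 given conditions:

  0, 0, 0, 1, 1, 1, 1, 1, 1, 1, 1, 1
  0, 0, 0, 1, 2, 2, 2, 2, 2, 2, 2, 2
  0, 0, 0, 1, 2, 2, 2, 2, 2, 2, 2, 3
  0, 0, 0, 1, 2, 3, 3, 3, 3, 3, 3, 4
  0, 0, 0, 1, 2, 3, 3, 3, 4, 4, 4, 5
  0, 0, 0, 1, 2, 3, 3, 3, 4, 4, 5, 6
  0, 1, 1, 2, 3, 4, 4, 4, 5, 5, 6, 7
  0, 1, 1, 2, 3, 4, 4, 5, 6, 6, 7, 8
  0, 1, 2, 3, 4, 5, 5, 6, 7, 7, 8, 9
  1, 2, 3, 4, 5, 6, 6, 7, 8, 8, 9, 10
  1, 2, 3, 4, 5, 6, 6, 7, 8, 9, 10, 11
  1, 2, 3, 4, 5, 6, 7, 8, 9, 10, 11, 12

the unique w with this rank table is (4, 5, 12, 6, 9, 11, 2, 8, 3, 1, 10, 7).

8 SE-corners of the 35-cell Rothe diagram give Ess(w):

[(3, 11, 2), (6, 3, 0), (6, 8, 3), (6, 10, 4), (8, 3, 1), (8, 7, 4), (9, 1, 0), (11, 7, 6)]


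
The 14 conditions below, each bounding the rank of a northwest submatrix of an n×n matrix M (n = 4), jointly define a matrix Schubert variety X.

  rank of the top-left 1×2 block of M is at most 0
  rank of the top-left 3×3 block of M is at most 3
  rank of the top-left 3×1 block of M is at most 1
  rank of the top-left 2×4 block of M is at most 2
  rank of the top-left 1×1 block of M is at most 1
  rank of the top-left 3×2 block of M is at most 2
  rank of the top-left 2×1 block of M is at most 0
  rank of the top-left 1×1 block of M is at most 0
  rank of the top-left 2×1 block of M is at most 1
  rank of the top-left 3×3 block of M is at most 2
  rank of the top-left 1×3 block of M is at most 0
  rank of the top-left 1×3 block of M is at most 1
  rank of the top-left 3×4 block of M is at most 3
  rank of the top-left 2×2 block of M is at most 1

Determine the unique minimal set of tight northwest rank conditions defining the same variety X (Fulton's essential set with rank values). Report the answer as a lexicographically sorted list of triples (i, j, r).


Reconstructing r_w from the 14 given conditions:

  0 | 0 | 0 | 1
  0 | 1 | 1 | 2
  1 | 2 | 2 | 3
  1 | 2 | 3 | 4

second differences of R give the permutation w = (4, 2, 1, 3).

Fulton essential set (2 of the 4 Rothe cells):

[(1, 3, 0), (2, 1, 0)]


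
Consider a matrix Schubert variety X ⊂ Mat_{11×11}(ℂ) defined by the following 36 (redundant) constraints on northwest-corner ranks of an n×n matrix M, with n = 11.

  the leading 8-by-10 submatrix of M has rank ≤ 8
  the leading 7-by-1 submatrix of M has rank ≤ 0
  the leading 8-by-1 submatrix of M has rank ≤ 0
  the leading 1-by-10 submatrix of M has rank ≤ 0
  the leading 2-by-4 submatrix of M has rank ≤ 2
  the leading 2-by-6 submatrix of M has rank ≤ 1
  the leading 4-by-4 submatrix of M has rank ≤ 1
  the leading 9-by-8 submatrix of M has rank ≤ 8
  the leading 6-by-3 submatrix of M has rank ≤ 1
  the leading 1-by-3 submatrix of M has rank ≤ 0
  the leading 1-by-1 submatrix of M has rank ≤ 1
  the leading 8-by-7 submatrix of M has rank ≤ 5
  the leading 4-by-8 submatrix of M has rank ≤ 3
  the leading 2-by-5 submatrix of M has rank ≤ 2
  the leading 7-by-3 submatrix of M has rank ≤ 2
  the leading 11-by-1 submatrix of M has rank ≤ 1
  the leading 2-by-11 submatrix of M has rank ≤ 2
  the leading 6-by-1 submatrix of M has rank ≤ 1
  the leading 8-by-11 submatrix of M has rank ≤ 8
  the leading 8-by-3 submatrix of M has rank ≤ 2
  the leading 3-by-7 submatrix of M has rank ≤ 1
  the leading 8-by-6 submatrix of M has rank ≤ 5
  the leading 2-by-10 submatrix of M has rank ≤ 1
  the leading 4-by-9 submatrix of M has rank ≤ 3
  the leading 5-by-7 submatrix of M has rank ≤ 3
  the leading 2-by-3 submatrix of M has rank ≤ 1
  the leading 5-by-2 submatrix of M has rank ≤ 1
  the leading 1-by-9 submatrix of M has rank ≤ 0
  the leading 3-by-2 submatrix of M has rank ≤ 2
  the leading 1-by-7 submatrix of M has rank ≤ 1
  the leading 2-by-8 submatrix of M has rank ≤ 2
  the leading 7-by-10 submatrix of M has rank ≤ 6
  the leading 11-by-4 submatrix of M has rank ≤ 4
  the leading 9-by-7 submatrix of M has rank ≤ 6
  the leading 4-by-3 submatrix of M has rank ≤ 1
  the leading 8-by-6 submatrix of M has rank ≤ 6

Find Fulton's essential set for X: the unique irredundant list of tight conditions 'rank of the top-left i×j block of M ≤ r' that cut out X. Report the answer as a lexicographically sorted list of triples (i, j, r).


Propagating the 36 rank bounds to every northwest block:

  R[1]: 0, 0, 0, 0, 0, 0, 0, 0, 0, 0, 1
  R[2]: 0, 1, 1, 1, 1, 1, 1, 1, 1, 1, 2
  R[3]: 0, 1, 1, 1, 1, 1, 1, 2, 2, 2, 3
  R[4]: 0, 1, 1, 1, 2, 2, 2, 3, 3, 3, 4
  R[5]: 0, 1, 1, 2, 3, 3, 3, 4, 4, 4, 5
  R[6]: 0, 1, 1, 2, 3, 4, 4, 5, 5, 5, 6
  R[7]: 0, 1, 2, 3, 4, 5, 5, 6, 6, 6, 7
  R[8]: 0, 1, 2, 3, 4, 5, 5, 6, 7, 7, 8
  R[9]: 1, 2, 3, 4, 5, 6, 6, 7, 8, 8, 9
  R[10]: 1, 2, 3, 4, 5, 6, 7, 8, 9, 9, 10
  R[11]: 1, 2, 3, 4, 5, 6, 7, 8, 9, 10, 11

reading off 1-entries of Δ²R: w = (11, 2, 8, 5, 4, 6, 3, 9, 1, 7, 10).

Fulton essential set (6 of the 27 Rothe cells):

[(1, 10, 0), (3, 7, 1), (4, 4, 1), (6, 3, 1), (8, 1, 0), (8, 7, 5)]


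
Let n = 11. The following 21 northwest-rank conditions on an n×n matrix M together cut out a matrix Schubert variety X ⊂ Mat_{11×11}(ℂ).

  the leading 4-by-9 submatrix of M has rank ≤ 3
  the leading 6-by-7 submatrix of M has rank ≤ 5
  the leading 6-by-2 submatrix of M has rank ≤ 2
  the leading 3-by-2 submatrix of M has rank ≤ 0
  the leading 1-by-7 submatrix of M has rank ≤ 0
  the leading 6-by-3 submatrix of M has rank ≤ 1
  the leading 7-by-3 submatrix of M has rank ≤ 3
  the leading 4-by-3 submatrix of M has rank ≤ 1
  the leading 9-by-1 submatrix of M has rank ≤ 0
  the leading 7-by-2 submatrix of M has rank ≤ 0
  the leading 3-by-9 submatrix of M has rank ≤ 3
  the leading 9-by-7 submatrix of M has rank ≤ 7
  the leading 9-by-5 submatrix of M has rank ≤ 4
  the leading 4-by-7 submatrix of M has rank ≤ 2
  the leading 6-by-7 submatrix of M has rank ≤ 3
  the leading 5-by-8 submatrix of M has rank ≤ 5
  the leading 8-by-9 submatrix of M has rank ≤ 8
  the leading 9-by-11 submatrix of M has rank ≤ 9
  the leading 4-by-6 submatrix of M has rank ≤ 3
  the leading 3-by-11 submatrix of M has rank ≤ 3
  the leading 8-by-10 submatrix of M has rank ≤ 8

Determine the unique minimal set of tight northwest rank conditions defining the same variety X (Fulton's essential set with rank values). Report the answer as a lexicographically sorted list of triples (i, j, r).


Computing R[i][j] = min implied NW-rank bound (n=11, 21 conditions):

  i=1: 0  0  0  0  0  0  0  1  1  1  1
  i=2: 0  0  1  1  1  1  1  2  2  2  2
  i=3: 0  0  1  2  2  2  2  3  3  3  3
  i=4: 0  0  1  2  2  2  2  3  3  4  4
  i=5: 0  0  1  2  3  3  3  4  4  5  5
  i=6: 0  0  1  2  3  3  3  4  5  6  6
  i=7: 0  0  1  2  3  4  4  5  6  7  7
  i=8: 0  1  2  3  4  5  5  6  7  8  8
  i=9: 0  1  2  3  4  5  6  7  8  9  9
  i=10: 1  2  3  4  5  6  7  8  9  10  10
  i=11: 1  2  3  4  5  6  7  8  9  10  11

giving w = (8, 3, 4, 10, 5, 9, 6, 2, 7, 1, 11) via Δ²R.

|D(w)|=27, |Ess(w)|=6:

[(1, 7, 0), (4, 7, 2), (4, 9, 3), (6, 7, 3), (7, 2, 0), (9, 1, 0)]


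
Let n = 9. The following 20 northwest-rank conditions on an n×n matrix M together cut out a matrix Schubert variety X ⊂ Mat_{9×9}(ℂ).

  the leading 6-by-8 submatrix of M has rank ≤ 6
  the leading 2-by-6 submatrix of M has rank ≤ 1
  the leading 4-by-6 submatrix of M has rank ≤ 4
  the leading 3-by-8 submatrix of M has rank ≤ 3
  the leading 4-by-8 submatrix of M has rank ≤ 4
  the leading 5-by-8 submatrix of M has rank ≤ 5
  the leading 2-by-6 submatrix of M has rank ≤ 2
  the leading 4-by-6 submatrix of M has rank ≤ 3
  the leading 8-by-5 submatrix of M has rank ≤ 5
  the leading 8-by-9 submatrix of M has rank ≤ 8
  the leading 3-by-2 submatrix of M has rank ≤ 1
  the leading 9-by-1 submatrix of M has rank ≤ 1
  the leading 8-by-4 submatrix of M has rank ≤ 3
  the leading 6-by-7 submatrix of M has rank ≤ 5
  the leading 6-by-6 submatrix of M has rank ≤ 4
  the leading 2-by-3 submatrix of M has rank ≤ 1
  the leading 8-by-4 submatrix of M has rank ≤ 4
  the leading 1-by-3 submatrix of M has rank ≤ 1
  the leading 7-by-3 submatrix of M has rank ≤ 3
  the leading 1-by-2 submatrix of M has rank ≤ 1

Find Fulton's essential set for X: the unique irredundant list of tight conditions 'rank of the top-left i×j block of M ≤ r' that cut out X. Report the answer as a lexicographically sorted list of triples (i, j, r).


Reconstructing r_w from the 20 given conditions:

  R[1]: 1  1  1  1  1  1  1  1  1
  R[2]: 1  1  1  1  1  1  2  2  2
  R[3]: 1  1  2  2  2  2  3  3  3
  R[4]: 1  2  3  3  3  3  4  4  4
  R[5]: 1  2  3  3  4  4  5  5  5
  R[6]: 1  2  3  3  4  4  5  6  6
  R[7]: 1  2  3  3  4  5  6  7  7
  R[8]: 1  2  3  3  4  5  6  7  8
  R[9]: 1  2  3  4  5  6  7  8  9

reading off 1-entries of Δ²R: w = (1, 7, 3, 2, 5, 8, 6, 9, 4).

4 SE-corners of the 11-cell Rothe diagram give Ess(w):

[(2, 6, 1), (3, 2, 1), (6, 6, 4), (8, 4, 3)]


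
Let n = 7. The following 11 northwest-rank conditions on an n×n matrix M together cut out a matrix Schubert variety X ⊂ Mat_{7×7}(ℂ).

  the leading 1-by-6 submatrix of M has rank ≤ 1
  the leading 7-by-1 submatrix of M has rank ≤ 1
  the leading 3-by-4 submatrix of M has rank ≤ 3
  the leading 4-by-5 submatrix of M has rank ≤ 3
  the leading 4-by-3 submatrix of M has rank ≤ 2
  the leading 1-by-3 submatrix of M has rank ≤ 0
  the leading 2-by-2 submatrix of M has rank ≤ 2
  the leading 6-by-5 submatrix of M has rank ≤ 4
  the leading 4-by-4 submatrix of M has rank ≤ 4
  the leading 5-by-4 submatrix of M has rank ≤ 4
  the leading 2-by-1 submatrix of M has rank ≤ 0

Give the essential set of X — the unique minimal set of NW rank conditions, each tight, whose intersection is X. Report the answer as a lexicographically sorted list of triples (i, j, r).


Recovering R(i,j) via the rank-extension bound from the 11 conditions:

  0 | 0 | 0 | 1 | 1 | 1 | 1
  0 | 1 | 1 | 2 | 2 | 2 | 2
  1 | 2 | 2 | 3 | 3 | 3 | 3
  1 | 2 | 2 | 3 | 3 | 4 | 4
  1 | 2 | 3 | 4 | 4 | 5 | 5
  1 | 2 | 3 | 4 | 4 | 5 | 6
  1 | 2 | 3 | 4 | 5 | 6 | 7

giving w = (4, 2, 1, 6, 3, 7, 5) via Δ²R.

ℓ(w)=7; the 5 essential cells (i,j,r):

[(1, 3, 0), (2, 1, 0), (4, 3, 2), (4, 5, 3), (6, 5, 4)]


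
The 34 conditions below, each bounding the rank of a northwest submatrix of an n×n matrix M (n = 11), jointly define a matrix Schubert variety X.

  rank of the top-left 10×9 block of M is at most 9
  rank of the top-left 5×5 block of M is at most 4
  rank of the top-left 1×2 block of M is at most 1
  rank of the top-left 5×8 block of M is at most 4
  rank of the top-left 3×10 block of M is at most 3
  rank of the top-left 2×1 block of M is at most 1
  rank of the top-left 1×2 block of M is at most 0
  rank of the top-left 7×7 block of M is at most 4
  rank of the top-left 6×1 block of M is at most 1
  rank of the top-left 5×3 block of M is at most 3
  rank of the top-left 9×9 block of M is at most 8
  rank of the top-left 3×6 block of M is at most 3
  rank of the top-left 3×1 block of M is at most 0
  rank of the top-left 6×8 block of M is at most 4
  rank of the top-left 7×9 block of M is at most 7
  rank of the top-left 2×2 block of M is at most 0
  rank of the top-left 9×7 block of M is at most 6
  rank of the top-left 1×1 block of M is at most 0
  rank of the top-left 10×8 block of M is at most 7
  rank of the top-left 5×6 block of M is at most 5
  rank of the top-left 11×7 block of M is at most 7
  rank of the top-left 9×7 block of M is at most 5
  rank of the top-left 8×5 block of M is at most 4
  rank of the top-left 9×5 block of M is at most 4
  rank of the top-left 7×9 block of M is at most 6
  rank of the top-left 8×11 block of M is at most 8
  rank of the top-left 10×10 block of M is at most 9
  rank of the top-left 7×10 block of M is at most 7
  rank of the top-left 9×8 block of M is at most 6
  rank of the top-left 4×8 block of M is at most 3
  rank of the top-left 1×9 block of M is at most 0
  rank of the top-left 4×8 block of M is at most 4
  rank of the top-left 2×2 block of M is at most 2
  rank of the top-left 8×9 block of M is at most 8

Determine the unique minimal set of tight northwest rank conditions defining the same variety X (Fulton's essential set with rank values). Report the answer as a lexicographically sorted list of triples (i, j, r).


Recovering R(i,j) via the rank-extension bound from the 34 conditions:

  R[1]: 0  0  0  0  0  0  0  0  0  1  1
  R[2]: 0  0  1  1  1  1  1  1  1  2  2
  R[3]: 0  1  2  2  2  2  2  2  2  3  3
  R[4]: 1  2  3  3  3  3  3  3  3  4  4
  R[5]: 1  2  3  4  4  4  4  4  4  5  5
  R[6]: 1  2  3  4  4  4  4  4  5  6  6
  R[7]: 1  2  3  4  4  4  4  5  6  7  7
  R[8]: 1  2  3  4  4  5  5  6  7  8  8
  R[9]: 1  2  3  4  4  5  5  6  7  8  9
  R[10]: 1  2  3  4  5  6  6  7  8  9  10
  R[11]: 1  2  3  4  5  6  7  8  9  10  11

giving w = (10, 3, 2, 1, 4, 9, 8, 6, 11, 5, 7) via Δ²R.

|D(w)|=22, |Ess(w)|=7:

[(1, 9, 0), (2, 2, 0), (3, 1, 0), (6, 8, 4), (7, 7, 4), (9, 5, 4), (9, 7, 5)]


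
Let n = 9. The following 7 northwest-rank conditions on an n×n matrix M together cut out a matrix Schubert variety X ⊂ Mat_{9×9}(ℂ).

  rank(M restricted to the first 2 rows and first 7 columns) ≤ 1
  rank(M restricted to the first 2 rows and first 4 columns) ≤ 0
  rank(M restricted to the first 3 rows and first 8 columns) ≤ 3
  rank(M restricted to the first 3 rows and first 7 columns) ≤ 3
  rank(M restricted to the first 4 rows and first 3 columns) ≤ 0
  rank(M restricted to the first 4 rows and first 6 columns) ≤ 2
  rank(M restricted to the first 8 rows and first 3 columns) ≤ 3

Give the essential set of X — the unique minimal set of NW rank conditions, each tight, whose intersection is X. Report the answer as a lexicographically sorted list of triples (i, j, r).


Propagating the 7 rank bounds to every northwest block:

  R[1]: 0 | 0 | 0 | 0 | 1 | 1 | 1 | 1 | 1
  R[2]: 0 | 0 | 0 | 0 | 1 | 1 | 1 | 2 | 2
  R[3]: 0 | 0 | 0 | 1 | 2 | 2 | 2 | 3 | 3
  R[4]: 0 | 0 | 0 | 1 | 2 | 2 | 3 | 4 | 4
  R[5]: 1 | 1 | 1 | 2 | 3 | 3 | 4 | 5 | 5
  R[6]: 1 | 2 | 2 | 3 | 4 | 4 | 5 | 6 | 6
  R[7]: 1 | 2 | 3 | 4 | 5 | 5 | 6 | 7 | 7
  R[8]: 1 | 2 | 3 | 4 | 5 | 6 | 7 | 8 | 8
  R[9]: 1 | 2 | 3 | 4 | 5 | 6 | 7 | 8 | 9

reading off 1-entries of Δ²R: w = (5, 8, 4, 7, 1, 2, 3, 6, 9).

Fulton essential set (4 of the 17 Rothe cells):

[(2, 4, 0), (2, 7, 1), (4, 3, 0), (4, 6, 2)]


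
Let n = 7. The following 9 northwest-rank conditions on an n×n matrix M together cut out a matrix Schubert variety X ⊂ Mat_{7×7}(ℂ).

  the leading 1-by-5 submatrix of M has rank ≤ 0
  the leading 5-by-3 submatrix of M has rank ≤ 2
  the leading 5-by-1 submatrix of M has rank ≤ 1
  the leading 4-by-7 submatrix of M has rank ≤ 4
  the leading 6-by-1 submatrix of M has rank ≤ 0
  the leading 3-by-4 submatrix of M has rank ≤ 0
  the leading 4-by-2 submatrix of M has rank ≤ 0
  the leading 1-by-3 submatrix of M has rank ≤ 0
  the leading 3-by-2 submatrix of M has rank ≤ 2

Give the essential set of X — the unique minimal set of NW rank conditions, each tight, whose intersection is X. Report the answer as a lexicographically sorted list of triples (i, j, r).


Recovering R(i,j) via the rank-extension bound from the 9 conditions:

  i=1: 0  0  0  0  0  1  1
  i=2: 0  0  0  0  1  2  2
  i=3: 0  0  0  0  1  2  3
  i=4: 0  0  1  1  2  3  4
  i=5: 0  1  2  2  3  4  5
  i=6: 0  1  2  3  4  5  6
  i=7: 1  2  3  4  5  6  7

the unique w with this rank table is (6, 5, 7, 3, 2, 4, 1).

D(w) has 17 cells with 4 SE-corners; essential set:

[(1, 5, 0), (3, 4, 0), (4, 2, 0), (6, 1, 0)]


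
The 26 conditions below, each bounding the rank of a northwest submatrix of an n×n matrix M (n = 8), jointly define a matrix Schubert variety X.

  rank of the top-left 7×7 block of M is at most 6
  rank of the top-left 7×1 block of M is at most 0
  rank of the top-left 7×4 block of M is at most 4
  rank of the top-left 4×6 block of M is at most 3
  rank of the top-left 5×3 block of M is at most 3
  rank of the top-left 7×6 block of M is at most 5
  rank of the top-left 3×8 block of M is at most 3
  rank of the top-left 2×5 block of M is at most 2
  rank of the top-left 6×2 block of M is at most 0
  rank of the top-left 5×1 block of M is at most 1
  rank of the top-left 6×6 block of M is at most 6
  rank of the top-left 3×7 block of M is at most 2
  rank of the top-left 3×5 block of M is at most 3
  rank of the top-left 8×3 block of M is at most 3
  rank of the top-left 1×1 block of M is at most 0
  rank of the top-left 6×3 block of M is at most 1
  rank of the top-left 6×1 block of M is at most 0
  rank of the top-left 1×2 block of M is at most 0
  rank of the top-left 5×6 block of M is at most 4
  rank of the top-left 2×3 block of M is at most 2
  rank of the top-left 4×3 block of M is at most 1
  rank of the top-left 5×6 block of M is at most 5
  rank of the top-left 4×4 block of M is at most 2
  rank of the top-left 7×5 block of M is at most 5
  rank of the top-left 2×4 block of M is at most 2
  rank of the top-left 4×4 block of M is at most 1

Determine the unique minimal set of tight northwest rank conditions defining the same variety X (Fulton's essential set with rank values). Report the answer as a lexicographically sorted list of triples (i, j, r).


Reconstructing r_w from the 26 given conditions:

  row 1: 0  0  1  1  1  1  1  1
  row 2: 0  0  1  1  2  2  2  2
  row 3: 0  0  1  1  2  2  2  3
  row 4: 0  0  1  1  2  3  3  4
  row 5: 0  0  1  2  3  4  4  5
  row 6: 0  0  1  2  3  4  5  6
  row 7: 0  1  2  3  4  5  6  7
  row 8: 1  2  3  4  5  6  7  8

so w = (3, 5, 8, 6, 4, 7, 2, 1).

|D(w)|=18, |Ess(w)|=4:

[(3, 7, 2), (4, 4, 1), (6, 2, 0), (7, 1, 0)]


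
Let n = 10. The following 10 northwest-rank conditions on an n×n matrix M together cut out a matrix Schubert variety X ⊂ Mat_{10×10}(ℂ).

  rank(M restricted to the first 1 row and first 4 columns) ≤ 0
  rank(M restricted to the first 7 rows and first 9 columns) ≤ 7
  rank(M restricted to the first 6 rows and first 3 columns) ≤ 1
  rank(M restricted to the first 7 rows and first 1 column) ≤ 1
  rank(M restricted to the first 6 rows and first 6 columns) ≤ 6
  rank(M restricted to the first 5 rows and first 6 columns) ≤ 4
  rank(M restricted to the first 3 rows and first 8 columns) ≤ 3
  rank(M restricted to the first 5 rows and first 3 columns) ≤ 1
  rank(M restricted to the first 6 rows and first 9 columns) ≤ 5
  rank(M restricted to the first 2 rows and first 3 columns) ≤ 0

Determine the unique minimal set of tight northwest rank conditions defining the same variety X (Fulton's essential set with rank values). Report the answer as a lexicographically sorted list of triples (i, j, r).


The tightest implied rank at each (i,j), from the 10 conditions:

  row 1: 0  0  0  0  1  1  1  1  1  1
  row 2: 0  0  0  1  2  2  2  2  2  2
  row 3: 1  1  1  2  3  3  3  3  3  3
  row 4: 1  1  1  2  3  4  4  4  4  4
  row 5: 1  1  1  2  3  4  5  5  5  5
  row 6: 1  1  1  2  3  4  5  5  5  6
  row 7: 1  2  2  3  4  5  6  6  6  7
  row 8: 1  2  3  4  5  6  7  7  7  8
  row 9: 1  2  3  4  5  6  7  8  8  9
  row 10: 1  2  3  4  5  6  7  8  9  10

reading off 1-entries of Δ²R: w = (5, 4, 1, 6, 7, 10, 2, 3, 8, 9).

4 SE-corners of the 15-cell Rothe diagram give Ess(w):

[(1, 4, 0), (2, 3, 0), (6, 3, 1), (6, 9, 5)]


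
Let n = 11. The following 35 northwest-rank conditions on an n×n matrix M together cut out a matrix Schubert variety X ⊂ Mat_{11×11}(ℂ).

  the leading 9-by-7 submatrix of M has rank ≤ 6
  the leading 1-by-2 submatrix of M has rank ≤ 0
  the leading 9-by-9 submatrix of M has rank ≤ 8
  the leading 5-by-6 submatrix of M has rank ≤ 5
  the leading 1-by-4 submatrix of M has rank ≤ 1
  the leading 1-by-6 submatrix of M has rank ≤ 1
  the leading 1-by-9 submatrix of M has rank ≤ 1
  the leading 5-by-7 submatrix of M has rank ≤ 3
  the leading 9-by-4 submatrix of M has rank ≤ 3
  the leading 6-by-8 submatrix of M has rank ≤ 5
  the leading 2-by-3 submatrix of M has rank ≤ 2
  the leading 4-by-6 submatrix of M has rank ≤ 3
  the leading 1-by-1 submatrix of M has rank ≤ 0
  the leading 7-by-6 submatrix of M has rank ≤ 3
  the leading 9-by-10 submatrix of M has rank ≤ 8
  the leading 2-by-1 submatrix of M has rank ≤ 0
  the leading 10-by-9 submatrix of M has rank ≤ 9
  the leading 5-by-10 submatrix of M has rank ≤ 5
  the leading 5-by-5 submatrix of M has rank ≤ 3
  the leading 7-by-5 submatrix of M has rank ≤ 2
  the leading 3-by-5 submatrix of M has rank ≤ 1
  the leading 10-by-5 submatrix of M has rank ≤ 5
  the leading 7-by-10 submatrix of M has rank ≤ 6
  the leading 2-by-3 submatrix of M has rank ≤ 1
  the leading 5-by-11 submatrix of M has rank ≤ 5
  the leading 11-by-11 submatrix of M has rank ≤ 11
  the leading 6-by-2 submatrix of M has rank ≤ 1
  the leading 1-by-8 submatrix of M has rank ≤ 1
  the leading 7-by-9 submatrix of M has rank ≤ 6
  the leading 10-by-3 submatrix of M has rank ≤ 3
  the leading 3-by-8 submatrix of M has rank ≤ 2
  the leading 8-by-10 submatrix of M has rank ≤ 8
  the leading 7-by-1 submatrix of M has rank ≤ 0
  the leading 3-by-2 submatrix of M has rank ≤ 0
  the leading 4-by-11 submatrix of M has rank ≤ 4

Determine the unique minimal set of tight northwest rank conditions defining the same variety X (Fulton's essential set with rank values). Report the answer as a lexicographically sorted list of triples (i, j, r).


Rank table r_w(11×11) implied by the 35 constraints:

  row 1: 0 | 0 | 1 | 1 | 1 | 1 | 1 | 1 | 1 | 1 | 1
  row 2: 0 | 0 | 1 | 1 | 1 | 2 | 2 | 2 | 2 | 2 | 2
  row 3: 0 | 0 | 1 | 1 | 1 | 2 | 2 | 2 | 3 | 3 | 3
  row 4: 0 | 1 | 2 | 2 | 2 | 3 | 3 | 3 | 4 | 4 | 4
  row 5: 0 | 1 | 2 | 2 | 2 | 3 | 3 | 4 | 5 | 5 | 5
  row 6: 0 | 1 | 2 | 2 | 2 | 3 | 4 | 5 | 6 | 6 | 6
  row 7: 0 | 1 | 2 | 2 | 2 | 3 | 4 | 5 | 6 | 6 | 7
  row 8: 1 | 2 | 3 | 3 | 3 | 4 | 5 | 6 | 7 | 7 | 8
  row 9: 1 | 2 | 3 | 3 | 4 | 5 | 6 | 7 | 8 | 8 | 9
  row 10: 1 | 2 | 3 | 4 | 5 | 6 | 7 | 8 | 9 | 9 | 10
  row 11: 1 | 2 | 3 | 4 | 5 | 6 | 7 | 8 | 9 | 10 | 11

reading off 1-entries of Δ²R: w = (3, 6, 9, 2, 8, 7, 11, 1, 5, 4, 10).

Fulton essential set (8 of the 25 Rothe cells):

[(3, 2, 0), (3, 5, 1), (3, 8, 2), (5, 7, 3), (7, 1, 0), (7, 5, 2), (7, 10, 6), (9, 4, 3)]


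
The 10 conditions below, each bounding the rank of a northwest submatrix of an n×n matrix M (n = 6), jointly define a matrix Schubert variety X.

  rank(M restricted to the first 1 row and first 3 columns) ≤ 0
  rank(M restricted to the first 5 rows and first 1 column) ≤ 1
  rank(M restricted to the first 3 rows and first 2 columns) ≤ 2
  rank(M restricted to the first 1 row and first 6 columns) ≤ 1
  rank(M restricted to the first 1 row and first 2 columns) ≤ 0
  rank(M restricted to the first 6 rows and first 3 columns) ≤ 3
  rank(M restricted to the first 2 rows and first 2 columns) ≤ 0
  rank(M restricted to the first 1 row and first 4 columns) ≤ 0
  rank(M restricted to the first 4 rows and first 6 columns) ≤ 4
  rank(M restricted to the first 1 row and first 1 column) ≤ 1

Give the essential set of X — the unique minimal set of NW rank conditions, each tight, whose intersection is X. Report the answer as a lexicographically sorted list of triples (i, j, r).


Computing R[i][j] = min implied NW-rank bound (n=6, 10 conditions):

  row 1: 0 | 0 | 0 | 0 | 1 | 1
  row 2: 0 | 0 | 1 | 1 | 2 | 2
  row 3: 1 | 1 | 2 | 2 | 3 | 3
  row 4: 1 | 2 | 3 | 3 | 4 | 4
  row 5: 1 | 2 | 3 | 4 | 5 | 5
  row 6: 1 | 2 | 3 | 4 | 5 | 6

the unique w with this rank table is (5, 3, 1, 2, 4, 6).

ℓ(w)=6; the 2 essential cells (i,j,r):

[(1, 4, 0), (2, 2, 0)]


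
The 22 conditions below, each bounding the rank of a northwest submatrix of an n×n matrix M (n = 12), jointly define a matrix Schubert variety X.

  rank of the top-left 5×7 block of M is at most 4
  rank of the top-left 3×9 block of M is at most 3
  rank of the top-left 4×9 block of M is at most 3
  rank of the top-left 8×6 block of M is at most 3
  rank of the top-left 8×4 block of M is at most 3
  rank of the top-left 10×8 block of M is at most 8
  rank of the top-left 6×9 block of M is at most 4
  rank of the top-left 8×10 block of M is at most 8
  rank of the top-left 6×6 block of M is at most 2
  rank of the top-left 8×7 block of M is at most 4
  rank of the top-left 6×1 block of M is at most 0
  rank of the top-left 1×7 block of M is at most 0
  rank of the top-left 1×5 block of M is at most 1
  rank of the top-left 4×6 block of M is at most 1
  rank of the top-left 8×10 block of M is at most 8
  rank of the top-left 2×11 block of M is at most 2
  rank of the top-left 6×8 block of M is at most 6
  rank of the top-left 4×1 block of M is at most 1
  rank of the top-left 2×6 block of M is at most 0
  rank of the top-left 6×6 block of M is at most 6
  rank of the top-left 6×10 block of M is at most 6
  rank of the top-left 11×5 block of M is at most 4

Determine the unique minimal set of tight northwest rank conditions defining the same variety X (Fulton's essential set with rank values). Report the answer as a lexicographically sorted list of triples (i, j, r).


Propagating the 22 rank bounds to every northwest block:

  R[1]: 0, 0, 0, 0, 0, 0, 0, 1, 1, 1, 1, 1
  R[2]: 0, 0, 0, 0, 0, 0, 1, 2, 2, 2, 2, 2
  R[3]: 0, 1, 1, 1, 1, 1, 2, 3, 3, 3, 3, 3
  R[4]: 0, 1, 1, 1, 1, 1, 2, 3, 3, 4, 4, 4
  R[5]: 0, 1, 2, 2, 2, 2, 3, 4, 4, 5, 5, 5
  R[6]: 0, 1, 2, 2, 2, 2, 3, 4, 4, 5, 6, 6
  R[7]: 1, 2, 3, 3, 3, 3, 4, 5, 5, 6, 7, 7
  R[8]: 1, 2, 3, 3, 3, 3, 4, 5, 6, 7, 8, 8
  R[9]: 1, 2, 3, 4, 4, 4, 5, 6, 7, 8, 9, 9
  R[10]: 1, 2, 3, 4, 4, 5, 6, 7, 8, 9, 10, 10
  R[11]: 1, 2, 3, 4, 4, 5, 6, 7, 8, 9, 10, 11
  R[12]: 1, 2, 3, 4, 5, 6, 7, 8, 9, 10, 11, 12

second differences of R give the permutation w = (8, 7, 2, 10, 3, 11, 1, 9, 4, 6, 12, 5).

Rothe diagram D(w) (31 cells), 9 SE-corners (essential conditions):

[(1, 7, 0), (2, 6, 0), (4, 6, 1), (4, 9, 3), (6, 1, 0), (6, 6, 2), (6, 9, 4), (8, 6, 3), (11, 5, 4)]


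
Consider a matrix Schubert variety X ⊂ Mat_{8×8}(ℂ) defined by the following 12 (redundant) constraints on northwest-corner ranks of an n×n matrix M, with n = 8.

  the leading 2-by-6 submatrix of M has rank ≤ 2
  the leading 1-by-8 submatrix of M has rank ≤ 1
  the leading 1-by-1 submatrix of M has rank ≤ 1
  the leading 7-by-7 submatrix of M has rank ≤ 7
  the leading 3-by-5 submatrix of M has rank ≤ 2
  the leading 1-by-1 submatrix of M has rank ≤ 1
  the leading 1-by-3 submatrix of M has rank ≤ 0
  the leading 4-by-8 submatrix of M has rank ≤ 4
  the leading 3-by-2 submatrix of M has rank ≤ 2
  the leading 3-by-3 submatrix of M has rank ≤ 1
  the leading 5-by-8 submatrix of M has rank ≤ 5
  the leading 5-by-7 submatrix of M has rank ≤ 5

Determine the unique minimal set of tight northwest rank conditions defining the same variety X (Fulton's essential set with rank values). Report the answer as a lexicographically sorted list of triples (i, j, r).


Computing R[i][j] = min implied NW-rank bound (n=8, 12 conditions):

  row 1: 0  0  0  1  1  1  1  1
  row 2: 1  1  1  2  2  2  2  2
  row 3: 1  1  1  2  2  3  3  3
  row 4: 1  2  2  3  3  4  4  4
  row 5: 1  2  3  4  4  5  5  5
  row 6: 1  2  3  4  5  6  6  6
  row 7: 1  2  3  4  5  6  7  7
  row 8: 1  2  3  4  5  6  7  8

second differences of R give the permutation w = (4, 1, 6, 2, 3, 5, 7, 8).

Rothe diagram D(w) (6 cells), 3 SE-corners (essential conditions):

[(1, 3, 0), (3, 3, 1), (3, 5, 2)]


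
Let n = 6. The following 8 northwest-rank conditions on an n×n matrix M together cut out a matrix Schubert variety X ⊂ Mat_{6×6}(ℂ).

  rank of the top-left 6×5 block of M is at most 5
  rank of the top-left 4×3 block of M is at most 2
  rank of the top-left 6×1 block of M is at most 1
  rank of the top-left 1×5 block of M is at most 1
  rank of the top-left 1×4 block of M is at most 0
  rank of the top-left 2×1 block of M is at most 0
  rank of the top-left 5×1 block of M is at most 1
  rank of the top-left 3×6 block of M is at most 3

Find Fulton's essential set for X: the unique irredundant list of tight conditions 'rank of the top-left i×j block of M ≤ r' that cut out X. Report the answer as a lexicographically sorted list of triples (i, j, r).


The tightest implied rank at each (i,j), from the 8 conditions:

  row 1: 0 0 0 0 1 1
  row 2: 0 1 1 1 2 2
  row 3: 1 2 2 2 3 3
  row 4: 1 2 2 3 4 4
  row 5: 1 2 3 4 5 5
  row 6: 1 2 3 4 5 6

the unique w with this rank table is (5, 2, 1, 4, 3, 6).

Fulton essential set (3 of the 6 Rothe cells):

[(1, 4, 0), (2, 1, 0), (4, 3, 2)]


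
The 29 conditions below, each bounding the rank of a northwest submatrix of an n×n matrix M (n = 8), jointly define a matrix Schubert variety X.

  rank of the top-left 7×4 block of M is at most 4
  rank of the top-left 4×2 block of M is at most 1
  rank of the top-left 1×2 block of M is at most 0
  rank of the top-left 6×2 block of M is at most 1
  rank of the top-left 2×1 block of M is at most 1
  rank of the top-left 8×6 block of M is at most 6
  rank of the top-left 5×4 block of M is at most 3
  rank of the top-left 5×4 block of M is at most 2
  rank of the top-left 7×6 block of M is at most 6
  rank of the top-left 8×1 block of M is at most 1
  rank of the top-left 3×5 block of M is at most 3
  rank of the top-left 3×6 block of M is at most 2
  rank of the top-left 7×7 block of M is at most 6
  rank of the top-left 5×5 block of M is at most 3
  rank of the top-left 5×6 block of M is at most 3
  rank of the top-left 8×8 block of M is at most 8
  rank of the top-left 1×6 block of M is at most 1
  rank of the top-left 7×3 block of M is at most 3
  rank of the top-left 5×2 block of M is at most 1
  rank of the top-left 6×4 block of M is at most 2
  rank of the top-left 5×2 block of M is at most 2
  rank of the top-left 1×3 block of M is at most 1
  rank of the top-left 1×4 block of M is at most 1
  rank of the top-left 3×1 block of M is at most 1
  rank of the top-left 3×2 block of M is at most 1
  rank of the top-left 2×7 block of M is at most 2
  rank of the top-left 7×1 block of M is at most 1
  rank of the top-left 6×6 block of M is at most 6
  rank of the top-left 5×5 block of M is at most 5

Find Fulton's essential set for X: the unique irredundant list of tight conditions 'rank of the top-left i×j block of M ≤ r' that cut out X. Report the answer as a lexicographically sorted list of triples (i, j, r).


Reconstructing r_w from the 29 given conditions:

  i=1: 0, 0, 1, 1, 1, 1, 1, 1
  i=2: 1, 1, 2, 2, 2, 2, 2, 2
  i=3: 1, 1, 2, 2, 2, 2, 3, 3
  i=4: 1, 1, 2, 2, 3, 3, 4, 4
  i=5: 1, 1, 2, 2, 3, 3, 4, 5
  i=6: 1, 1, 2, 2, 3, 4, 5, 6
  i=7: 1, 2, 3, 3, 4, 5, 6, 7
  i=8: 1, 2, 3, 4, 5, 6, 7, 8

reading off 1-entries of Δ²R: w = (3, 1, 7, 5, 8, 6, 2, 4).

ℓ(w)=13; the 5 essential cells (i,j,r):

[(1, 2, 0), (3, 6, 2), (5, 6, 3), (6, 2, 1), (6, 4, 2)]


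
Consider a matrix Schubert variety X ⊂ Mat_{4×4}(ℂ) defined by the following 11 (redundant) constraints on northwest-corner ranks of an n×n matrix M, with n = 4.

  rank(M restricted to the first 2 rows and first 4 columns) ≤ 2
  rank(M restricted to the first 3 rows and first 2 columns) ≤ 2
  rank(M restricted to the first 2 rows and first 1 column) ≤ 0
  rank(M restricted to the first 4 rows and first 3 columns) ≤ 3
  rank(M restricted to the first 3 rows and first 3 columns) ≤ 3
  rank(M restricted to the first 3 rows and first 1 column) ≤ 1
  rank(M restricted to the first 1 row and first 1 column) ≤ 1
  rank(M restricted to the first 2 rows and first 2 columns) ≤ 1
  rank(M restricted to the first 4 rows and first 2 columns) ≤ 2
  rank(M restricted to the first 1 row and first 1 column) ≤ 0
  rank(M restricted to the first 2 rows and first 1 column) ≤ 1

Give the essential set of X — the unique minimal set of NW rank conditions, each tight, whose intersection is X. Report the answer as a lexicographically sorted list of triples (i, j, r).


Rank table r_w(4×4) implied by the 11 constraints:

  i=1: 0 | 1 | 1 | 1
  i=2: 0 | 1 | 2 | 2
  i=3: 1 | 2 | 3 | 3
  i=4: 1 | 2 | 3 | 4

reading off 1-entries of Δ²R: w = (2, 3, 1, 4).

Rothe diagram D(w) (2 cells), 1 SE-corner (essential condition):

[(2, 1, 0)]


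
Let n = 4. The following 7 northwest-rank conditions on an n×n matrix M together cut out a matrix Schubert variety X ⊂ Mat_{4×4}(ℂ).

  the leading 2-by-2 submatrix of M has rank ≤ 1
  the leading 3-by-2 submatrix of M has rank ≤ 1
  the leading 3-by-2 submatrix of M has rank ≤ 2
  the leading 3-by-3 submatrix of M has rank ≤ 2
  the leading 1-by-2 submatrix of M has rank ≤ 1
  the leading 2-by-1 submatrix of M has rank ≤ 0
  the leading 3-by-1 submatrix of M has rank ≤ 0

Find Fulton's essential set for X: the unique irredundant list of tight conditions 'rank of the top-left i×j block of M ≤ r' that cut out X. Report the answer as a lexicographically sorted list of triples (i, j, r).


Rank table r_w(4×4) implied by the 7 constraints:

  R[1]: 0  1  1  1
  R[2]: 0  1  2  2
  R[3]: 0  1  2  3
  R[4]: 1  2  3  4

the unique w with this rank table is (2, 3, 4, 1).

|D(w)|=3, |Ess(w)|=1:

[(3, 1, 0)]
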